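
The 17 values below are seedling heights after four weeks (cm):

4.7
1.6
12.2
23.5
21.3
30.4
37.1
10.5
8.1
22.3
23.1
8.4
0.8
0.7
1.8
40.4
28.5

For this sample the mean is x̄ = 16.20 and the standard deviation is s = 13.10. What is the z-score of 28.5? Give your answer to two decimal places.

0.94

z = (28.5 − 16.20) / 13.10 = 0.94.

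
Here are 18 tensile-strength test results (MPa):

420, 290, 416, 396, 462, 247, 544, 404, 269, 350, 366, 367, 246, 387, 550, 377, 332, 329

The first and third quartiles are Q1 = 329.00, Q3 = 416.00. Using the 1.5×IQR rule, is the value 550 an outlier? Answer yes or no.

yes

IQR = Q3 − Q1 = 416.00 − 329.00 = 87.00.
Lower fence = Q1 − 1.5·IQR = 329.00 − 130.50 = 198.50.
Upper fence = Q3 + 1.5·IQR = 416.00 + 130.50 = 546.50.
550 lies above the upper fence.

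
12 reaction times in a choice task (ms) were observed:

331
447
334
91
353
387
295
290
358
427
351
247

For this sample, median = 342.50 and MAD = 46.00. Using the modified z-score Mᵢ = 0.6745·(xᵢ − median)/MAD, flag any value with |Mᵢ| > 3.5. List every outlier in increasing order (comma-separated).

|Mᵢ| > 3.5 ⇔ |xᵢ − 342.50| > 3.5·46.00/0.6745 = 238.70.
So outliers lie outside [103.80, 581.20].
91: M = -3.69 → outlier.

91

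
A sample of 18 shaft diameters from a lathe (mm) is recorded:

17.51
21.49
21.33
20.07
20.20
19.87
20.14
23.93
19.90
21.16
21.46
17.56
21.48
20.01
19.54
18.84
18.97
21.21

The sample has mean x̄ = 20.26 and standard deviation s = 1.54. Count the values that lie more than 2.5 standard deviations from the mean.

0

Cutoffs: x̄ ± 2.5s = [16.41, 24.11].
Every value lies within the cutoffs.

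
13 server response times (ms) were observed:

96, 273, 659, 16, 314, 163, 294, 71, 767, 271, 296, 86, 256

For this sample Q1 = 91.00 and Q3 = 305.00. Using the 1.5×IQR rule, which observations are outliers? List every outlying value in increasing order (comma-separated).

659, 767

IQR = Q3 − Q1 = 305.00 − 91.00 = 214.00.
Lower fence = Q1 − 1.5·IQR = 91.00 − 321.00 = -230.00.
Upper fence = Q3 + 1.5·IQR = 305.00 + 321.00 = 626.00.
659 > 626.00 → outlier.
767 > 626.00 → outlier.
All remaining values lie within [-230.00, 626.00].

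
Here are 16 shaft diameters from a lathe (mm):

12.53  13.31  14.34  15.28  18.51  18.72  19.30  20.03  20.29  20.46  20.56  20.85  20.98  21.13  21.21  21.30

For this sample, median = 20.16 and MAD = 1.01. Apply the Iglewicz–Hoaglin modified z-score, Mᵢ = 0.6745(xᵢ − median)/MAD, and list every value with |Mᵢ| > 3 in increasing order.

|Mᵢ| > 3 ⇔ |xᵢ − 20.16| > 3·1.01/0.6745 = 4.49.
So outliers lie outside [15.67, 24.65].
12.53: M = -5.10 → outlier.
13.31: M = -4.57 → outlier.
14.34: M = -3.89 → outlier.
15.28: M = -3.26 → outlier.

12.53, 13.31, 14.34, 15.28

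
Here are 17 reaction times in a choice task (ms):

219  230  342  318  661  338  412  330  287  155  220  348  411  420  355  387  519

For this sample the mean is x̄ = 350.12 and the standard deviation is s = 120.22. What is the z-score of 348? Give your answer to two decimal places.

-0.02

z = (348 − 350.12) / 120.22 = -0.02.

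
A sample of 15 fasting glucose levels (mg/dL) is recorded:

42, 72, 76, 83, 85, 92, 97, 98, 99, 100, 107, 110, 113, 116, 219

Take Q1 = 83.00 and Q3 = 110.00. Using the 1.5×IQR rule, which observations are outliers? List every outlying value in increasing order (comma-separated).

IQR = Q3 − Q1 = 110.00 − 83.00 = 27.00.
Lower fence = Q1 − 1.5·IQR = 83.00 − 40.50 = 42.50.
Upper fence = Q3 + 1.5·IQR = 110.00 + 40.50 = 150.50.
42 < 42.50 → outlier.
219 > 150.50 → outlier.
All remaining values lie within [42.50, 150.50].

42, 219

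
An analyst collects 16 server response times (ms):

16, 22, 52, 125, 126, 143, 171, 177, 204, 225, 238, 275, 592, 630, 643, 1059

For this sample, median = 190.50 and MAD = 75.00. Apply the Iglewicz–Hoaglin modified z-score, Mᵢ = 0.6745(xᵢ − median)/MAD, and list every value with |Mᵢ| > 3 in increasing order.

|Mᵢ| > 3 ⇔ |xᵢ − 190.50| > 3·75.00/0.6745 = 333.58.
So outliers lie outside [-143.08, 524.08].
592: M = 3.61 → outlier.
630: M = 3.95 → outlier.
643: M = 4.07 → outlier.
1059: M = 7.81 → outlier.

592, 630, 643, 1059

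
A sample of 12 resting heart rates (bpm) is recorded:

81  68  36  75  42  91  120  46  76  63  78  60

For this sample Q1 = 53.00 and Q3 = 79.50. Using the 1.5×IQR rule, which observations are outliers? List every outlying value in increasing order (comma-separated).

IQR = Q3 − Q1 = 79.50 − 53.00 = 26.50.
Lower fence = Q1 − 1.5·IQR = 53.00 − 39.75 = 13.25.
Upper fence = Q3 + 1.5·IQR = 79.50 + 39.75 = 119.25.
120 > 119.25 → outlier.
All remaining values lie within [13.25, 119.25].

120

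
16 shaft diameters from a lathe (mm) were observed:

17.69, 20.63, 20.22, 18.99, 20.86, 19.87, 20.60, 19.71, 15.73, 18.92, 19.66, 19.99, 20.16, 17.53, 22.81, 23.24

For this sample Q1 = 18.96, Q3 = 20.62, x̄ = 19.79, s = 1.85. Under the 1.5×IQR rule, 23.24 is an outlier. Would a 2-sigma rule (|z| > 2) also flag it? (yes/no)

z = (23.24 − 19.79) / 1.85 = 1.86.
|z| = 1.86 ≤ 2.

no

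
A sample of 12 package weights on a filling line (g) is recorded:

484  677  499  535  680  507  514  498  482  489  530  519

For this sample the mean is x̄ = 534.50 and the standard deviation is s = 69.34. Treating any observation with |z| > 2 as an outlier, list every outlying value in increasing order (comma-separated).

677, 680

Cutoffs at x̄ ± 2s: 534.50 ± 2·69.34 = [395.82, 673.18].
677: z = 2.06, |z| > 2 → outlier.
680: z = 2.10, |z| > 2 → outlier.
Every other value lies within [395.82, 673.18].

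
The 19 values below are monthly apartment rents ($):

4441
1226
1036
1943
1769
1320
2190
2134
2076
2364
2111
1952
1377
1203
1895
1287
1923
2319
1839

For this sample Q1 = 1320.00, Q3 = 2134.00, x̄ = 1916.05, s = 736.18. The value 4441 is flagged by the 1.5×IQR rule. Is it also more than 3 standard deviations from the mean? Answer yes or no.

z = (4441 − 1916.05) / 736.18 = 3.43.
|z| = 3.43 > 3.

yes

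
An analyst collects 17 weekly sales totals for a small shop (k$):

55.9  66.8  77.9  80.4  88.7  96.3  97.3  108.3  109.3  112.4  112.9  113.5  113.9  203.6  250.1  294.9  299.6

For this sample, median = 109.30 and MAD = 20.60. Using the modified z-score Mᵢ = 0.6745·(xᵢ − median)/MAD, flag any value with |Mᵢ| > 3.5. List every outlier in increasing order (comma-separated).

250.1, 294.9, 299.6

|Mᵢ| > 3.5 ⇔ |xᵢ − 109.30| > 3.5·20.60/0.6745 = 106.89.
So outliers lie outside [2.41, 216.19].
250.1: M = 4.61 → outlier.
294.9: M = 6.08 → outlier.
299.6: M = 6.23 → outlier.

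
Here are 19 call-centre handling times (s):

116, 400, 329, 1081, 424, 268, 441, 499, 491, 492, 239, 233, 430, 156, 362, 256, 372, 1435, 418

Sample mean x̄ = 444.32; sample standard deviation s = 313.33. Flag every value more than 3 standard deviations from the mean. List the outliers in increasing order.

Cutoffs at x̄ ± 3s: 444.32 ± 3·313.33 = [-495.67, 1384.31].
1435: z = 3.16, |z| > 3 → outlier.
Every other value lies within [-495.67, 1384.31].

1435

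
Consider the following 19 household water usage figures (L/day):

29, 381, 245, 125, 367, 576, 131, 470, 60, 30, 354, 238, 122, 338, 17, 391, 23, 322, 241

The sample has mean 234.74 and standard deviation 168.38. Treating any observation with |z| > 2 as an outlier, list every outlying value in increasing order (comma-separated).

Cutoffs at x̄ ± 2s: 234.74 ± 2·168.38 = [-102.02, 571.50].
576: z = 2.03, |z| > 2 → outlier.
Every other value lies within [-102.02, 571.50].

576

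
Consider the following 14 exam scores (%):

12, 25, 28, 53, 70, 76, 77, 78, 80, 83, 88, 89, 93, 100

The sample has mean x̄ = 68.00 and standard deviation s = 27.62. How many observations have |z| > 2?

1

Cutoffs: x̄ ± 2s = [12.76, 123.24].
Outside the cutoffs: 12.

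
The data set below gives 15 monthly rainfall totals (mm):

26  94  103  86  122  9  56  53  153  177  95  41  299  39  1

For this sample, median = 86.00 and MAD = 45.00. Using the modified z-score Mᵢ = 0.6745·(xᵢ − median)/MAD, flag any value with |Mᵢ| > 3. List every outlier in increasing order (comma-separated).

299

|Mᵢ| > 3 ⇔ |xᵢ − 86.00| > 3·45.00/0.6745 = 200.15.
So outliers lie outside [-114.15, 286.15].
299: M = 3.19 → outlier.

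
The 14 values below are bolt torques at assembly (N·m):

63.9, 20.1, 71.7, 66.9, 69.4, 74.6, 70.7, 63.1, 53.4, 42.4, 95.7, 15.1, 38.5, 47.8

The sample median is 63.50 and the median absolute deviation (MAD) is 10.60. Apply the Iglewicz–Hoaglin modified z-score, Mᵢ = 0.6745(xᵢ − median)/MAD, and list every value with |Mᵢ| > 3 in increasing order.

|Mᵢ| > 3 ⇔ |xᵢ − 63.50| > 3·10.60/0.6745 = 47.15.
So outliers lie outside [16.35, 110.65].
15.1: M = -3.08 → outlier.

15.1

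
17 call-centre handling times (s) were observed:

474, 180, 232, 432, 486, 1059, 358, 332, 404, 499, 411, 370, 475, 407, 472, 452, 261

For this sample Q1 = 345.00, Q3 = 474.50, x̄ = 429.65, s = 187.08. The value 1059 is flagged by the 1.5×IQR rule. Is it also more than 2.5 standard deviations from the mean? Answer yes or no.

z = (1059 − 429.65) / 187.08 = 3.36.
|z| = 3.36 > 2.5.

yes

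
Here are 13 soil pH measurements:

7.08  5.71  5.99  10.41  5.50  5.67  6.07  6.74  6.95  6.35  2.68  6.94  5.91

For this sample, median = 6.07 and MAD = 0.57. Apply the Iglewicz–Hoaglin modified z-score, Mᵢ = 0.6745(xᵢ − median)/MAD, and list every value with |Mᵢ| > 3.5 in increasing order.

|Mᵢ| > 3.5 ⇔ |xᵢ − 6.07| > 3.5·0.57/0.6745 = 2.96.
So outliers lie outside [3.11, 9.03].
2.68: M = -4.01 → outlier.
10.41: M = 5.14 → outlier.

2.68, 10.41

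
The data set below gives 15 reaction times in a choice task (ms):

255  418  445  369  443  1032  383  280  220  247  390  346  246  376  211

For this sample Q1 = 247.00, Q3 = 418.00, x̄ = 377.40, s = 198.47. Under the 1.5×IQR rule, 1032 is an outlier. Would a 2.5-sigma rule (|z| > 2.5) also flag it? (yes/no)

yes

z = (1032 − 377.40) / 198.47 = 3.30.
|z| = 3.30 > 2.5.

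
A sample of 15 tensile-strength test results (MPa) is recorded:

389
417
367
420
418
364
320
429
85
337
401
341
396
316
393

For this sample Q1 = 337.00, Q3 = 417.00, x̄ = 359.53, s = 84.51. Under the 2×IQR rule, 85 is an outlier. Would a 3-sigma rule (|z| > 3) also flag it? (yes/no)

z = (85 − 359.53) / 84.51 = -3.25.
|z| = 3.25 > 3.

yes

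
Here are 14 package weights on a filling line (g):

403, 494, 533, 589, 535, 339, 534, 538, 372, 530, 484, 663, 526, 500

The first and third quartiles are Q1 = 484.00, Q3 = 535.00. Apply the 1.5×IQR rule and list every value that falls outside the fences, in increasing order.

IQR = Q3 − Q1 = 535.00 − 484.00 = 51.00.
Lower fence = Q1 − 1.5·IQR = 484.00 − 76.50 = 407.50.
Upper fence = Q3 + 1.5·IQR = 535.00 + 76.50 = 611.50.
339 < 407.50 → outlier.
372 < 407.50 → outlier.
403 < 407.50 → outlier.
663 > 611.50 → outlier.
All remaining values lie within [407.50, 611.50].

339, 372, 403, 663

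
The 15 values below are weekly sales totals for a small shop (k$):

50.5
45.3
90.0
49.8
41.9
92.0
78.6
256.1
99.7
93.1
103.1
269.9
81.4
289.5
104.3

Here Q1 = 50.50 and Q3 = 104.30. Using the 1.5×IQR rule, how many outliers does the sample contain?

IQR = 53.80; fences at 50.50 − 80.70 = -30.20 and 104.30 + 80.70 = 185.00.
Outside the cutoffs: 256.1, 269.9, 289.5.

3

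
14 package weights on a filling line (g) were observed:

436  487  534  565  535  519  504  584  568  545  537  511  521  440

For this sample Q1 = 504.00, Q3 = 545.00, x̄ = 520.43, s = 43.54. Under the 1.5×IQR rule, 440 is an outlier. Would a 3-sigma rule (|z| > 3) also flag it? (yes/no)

z = (440 − 520.43) / 43.54 = -1.85.
|z| = 1.85 ≤ 3.

no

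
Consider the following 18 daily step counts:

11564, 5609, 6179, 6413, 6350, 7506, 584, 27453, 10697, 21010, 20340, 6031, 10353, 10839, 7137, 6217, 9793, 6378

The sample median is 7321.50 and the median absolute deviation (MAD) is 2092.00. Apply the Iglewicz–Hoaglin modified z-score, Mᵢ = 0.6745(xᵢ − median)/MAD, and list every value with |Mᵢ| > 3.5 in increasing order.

|Mᵢ| > 3.5 ⇔ |xᵢ − 7321.50| > 3.5·2092.00/0.6745 = 10855.45.
So outliers lie outside [-3533.95, 18176.95].
20340: M = 4.20 → outlier.
21010: M = 4.41 → outlier.
27453: M = 6.49 → outlier.

20340, 21010, 27453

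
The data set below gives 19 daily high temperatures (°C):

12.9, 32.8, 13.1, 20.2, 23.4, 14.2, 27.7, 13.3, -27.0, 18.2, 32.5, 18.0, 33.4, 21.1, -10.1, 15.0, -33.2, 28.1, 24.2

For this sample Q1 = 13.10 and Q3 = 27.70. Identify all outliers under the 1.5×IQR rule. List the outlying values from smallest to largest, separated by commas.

IQR = Q3 − Q1 = 27.70 − 13.10 = 14.60.
Lower fence = Q1 − 1.5·IQR = 13.10 − 21.90 = -8.80.
Upper fence = Q3 + 1.5·IQR = 27.70 + 21.90 = 49.60.
-33.2 < -8.80 → outlier.
-27.0 < -8.80 → outlier.
-10.1 < -8.80 → outlier.
All remaining values lie within [-8.80, 49.60].

-33.2, -27.0, -10.1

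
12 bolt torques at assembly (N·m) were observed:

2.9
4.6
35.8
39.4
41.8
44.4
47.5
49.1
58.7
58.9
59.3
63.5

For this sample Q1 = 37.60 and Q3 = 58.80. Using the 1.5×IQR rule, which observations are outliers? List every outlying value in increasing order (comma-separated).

IQR = Q3 − Q1 = 58.80 − 37.60 = 21.20.
Lower fence = Q1 − 1.5·IQR = 37.60 − 31.80 = 5.80.
Upper fence = Q3 + 1.5·IQR = 58.80 + 31.80 = 90.60.
2.9 < 5.80 → outlier.
4.6 < 5.80 → outlier.
All remaining values lie within [5.80, 90.60].

2.9, 4.6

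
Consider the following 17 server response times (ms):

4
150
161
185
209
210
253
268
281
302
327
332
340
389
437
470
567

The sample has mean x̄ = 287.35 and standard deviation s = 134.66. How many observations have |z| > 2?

Cutoffs: x̄ ± 2s = [18.03, 556.67].
Outside the cutoffs: 4, 567.

2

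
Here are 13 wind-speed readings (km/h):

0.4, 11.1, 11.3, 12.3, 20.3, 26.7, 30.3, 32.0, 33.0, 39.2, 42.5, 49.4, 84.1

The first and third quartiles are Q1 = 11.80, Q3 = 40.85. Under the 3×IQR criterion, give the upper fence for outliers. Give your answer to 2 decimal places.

128.00

IQR = Q3 − Q1 = 40.85 − 11.80 = 29.05.
Lower fence = Q1 − 3·IQR = 11.80 − 87.15 = -75.35.
Upper fence = Q3 + 3·IQR = 40.85 + 87.15 = 128.00.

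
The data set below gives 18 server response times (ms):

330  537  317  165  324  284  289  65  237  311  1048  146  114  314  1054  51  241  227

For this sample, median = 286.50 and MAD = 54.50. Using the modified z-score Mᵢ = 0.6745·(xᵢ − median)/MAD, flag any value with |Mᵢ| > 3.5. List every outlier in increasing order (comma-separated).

|Mᵢ| > 3.5 ⇔ |xᵢ − 286.50| > 3.5·54.50/0.6745 = 282.80.
So outliers lie outside [3.70, 569.30].
1048: M = 9.42 → outlier.
1054: M = 9.50 → outlier.

1048, 1054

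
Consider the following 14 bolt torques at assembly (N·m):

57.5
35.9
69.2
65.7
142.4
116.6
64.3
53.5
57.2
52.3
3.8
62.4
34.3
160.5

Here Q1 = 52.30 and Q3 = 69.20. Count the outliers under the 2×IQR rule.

IQR = 16.90; fences at 52.30 − 33.80 = 18.50 and 69.20 + 33.80 = 103.00.
Outside the cutoffs: 3.8, 116.6, 142.4, 160.5.

4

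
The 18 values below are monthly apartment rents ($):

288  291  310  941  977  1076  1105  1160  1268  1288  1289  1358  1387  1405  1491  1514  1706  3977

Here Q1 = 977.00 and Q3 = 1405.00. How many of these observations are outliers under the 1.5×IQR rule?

IQR = 428.00; fences at 977.00 − 642.00 = 335.00 and 1405.00 + 642.00 = 2047.00.
Outside the cutoffs: 288, 291, 310, 3977.

4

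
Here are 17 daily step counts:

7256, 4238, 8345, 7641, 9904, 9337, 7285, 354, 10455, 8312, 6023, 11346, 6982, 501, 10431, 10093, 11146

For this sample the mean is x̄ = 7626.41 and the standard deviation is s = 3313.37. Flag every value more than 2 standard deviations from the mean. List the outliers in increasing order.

Cutoffs at x̄ ± 2s: 7626.41 ± 2·3313.37 = [999.67, 14253.15].
354: z = -2.19, |z| > 2 → outlier.
501: z = -2.15, |z| > 2 → outlier.
Every other value lies within [999.67, 14253.15].

354, 501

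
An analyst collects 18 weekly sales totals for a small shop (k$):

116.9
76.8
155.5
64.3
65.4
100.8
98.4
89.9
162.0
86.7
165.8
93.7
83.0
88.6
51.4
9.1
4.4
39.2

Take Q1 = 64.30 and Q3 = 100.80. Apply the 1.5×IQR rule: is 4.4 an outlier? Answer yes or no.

IQR = Q3 − Q1 = 100.80 − 64.30 = 36.50.
Lower fence = Q1 − 1.5·IQR = 64.30 − 54.75 = 9.55.
Upper fence = Q3 + 1.5·IQR = 100.80 + 54.75 = 155.55.
4.4 lies below the lower fence.

yes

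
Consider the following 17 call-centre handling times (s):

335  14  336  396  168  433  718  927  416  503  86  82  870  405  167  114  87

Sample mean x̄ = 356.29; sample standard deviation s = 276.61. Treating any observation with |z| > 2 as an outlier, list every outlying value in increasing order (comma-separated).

927

Cutoffs at x̄ ± 2s: 356.29 ± 2·276.61 = [-196.93, 909.51].
927: z = 2.06, |z| > 2 → outlier.
Every other value lies within [-196.93, 909.51].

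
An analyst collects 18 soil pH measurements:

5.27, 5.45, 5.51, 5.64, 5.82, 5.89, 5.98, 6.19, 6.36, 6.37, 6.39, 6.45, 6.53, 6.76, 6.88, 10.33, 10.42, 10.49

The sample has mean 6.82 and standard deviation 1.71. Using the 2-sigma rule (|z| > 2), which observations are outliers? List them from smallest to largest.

10.33, 10.42, 10.49

Cutoffs at x̄ ± 2s: 6.82 ± 2·1.71 = [3.40, 10.24].
10.33: z = 2.05, |z| > 2 → outlier.
10.42: z = 2.11, |z| > 2 → outlier.
10.49: z = 2.15, |z| > 2 → outlier.
Every other value lies within [3.40, 10.24].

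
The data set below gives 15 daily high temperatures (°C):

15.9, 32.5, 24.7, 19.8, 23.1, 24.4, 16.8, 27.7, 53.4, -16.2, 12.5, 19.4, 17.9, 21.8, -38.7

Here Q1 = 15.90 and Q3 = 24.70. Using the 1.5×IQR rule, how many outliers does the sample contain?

3

IQR = 8.80; fences at 15.90 − 13.20 = 2.70 and 24.70 + 13.20 = 37.90.
Outside the cutoffs: -38.7, -16.2, 53.4.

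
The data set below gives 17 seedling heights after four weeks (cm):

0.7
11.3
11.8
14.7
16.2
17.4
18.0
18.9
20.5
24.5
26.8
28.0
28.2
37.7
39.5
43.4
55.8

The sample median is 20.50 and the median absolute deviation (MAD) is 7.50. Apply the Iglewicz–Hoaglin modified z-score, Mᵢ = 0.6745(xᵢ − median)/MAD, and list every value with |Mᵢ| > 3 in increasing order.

|Mᵢ| > 3 ⇔ |xᵢ − 20.50| > 3·7.50/0.6745 = 33.36.
So outliers lie outside [-12.86, 53.86].
55.8: M = 3.17 → outlier.

55.8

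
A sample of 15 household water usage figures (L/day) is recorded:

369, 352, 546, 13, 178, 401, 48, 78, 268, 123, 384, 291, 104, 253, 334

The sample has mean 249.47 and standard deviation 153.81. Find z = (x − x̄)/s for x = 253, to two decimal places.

0.02

z = (253 − 249.47) / 153.81 = 0.02.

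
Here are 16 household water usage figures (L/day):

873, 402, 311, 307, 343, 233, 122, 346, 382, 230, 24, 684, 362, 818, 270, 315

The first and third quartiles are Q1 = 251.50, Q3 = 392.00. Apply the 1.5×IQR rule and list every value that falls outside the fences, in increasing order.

IQR = Q3 − Q1 = 392.00 − 251.50 = 140.50.
Lower fence = Q1 − 1.5·IQR = 251.50 − 210.75 = 40.75.
Upper fence = Q3 + 1.5·IQR = 392.00 + 210.75 = 602.75.
24 < 40.75 → outlier.
684 > 602.75 → outlier.
818 > 602.75 → outlier.
873 > 602.75 → outlier.
All remaining values lie within [40.75, 602.75].

24, 684, 818, 873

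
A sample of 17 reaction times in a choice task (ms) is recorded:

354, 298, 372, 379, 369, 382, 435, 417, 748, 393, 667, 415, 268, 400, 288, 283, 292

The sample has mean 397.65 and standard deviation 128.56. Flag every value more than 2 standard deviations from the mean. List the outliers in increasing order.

Cutoffs at x̄ ± 2s: 397.65 ± 2·128.56 = [140.53, 654.77].
667: z = 2.10, |z| > 2 → outlier.
748: z = 2.73, |z| > 2 → outlier.
Every other value lies within [140.53, 654.77].

667, 748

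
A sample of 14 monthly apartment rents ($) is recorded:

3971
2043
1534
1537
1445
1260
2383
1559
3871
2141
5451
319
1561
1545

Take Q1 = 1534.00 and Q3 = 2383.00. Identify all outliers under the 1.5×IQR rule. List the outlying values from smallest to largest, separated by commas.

IQR = Q3 − Q1 = 2383.00 − 1534.00 = 849.00.
Lower fence = Q1 − 1.5·IQR = 1534.00 − 1273.50 = 260.50.
Upper fence = Q3 + 1.5·IQR = 2383.00 + 1273.50 = 3656.50.
3871 > 3656.50 → outlier.
3971 > 3656.50 → outlier.
5451 > 3656.50 → outlier.
All remaining values lie within [260.50, 3656.50].

3871, 3971, 5451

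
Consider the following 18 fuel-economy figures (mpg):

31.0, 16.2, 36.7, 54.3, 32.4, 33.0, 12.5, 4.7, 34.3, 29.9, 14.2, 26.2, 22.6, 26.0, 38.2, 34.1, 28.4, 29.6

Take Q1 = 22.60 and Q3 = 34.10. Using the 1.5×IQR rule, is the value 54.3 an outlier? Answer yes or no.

yes

IQR = Q3 − Q1 = 34.10 − 22.60 = 11.50.
Lower fence = Q1 − 1.5·IQR = 22.60 − 17.25 = 5.35.
Upper fence = Q3 + 1.5·IQR = 34.10 + 17.25 = 51.35.
54.3 lies above the upper fence.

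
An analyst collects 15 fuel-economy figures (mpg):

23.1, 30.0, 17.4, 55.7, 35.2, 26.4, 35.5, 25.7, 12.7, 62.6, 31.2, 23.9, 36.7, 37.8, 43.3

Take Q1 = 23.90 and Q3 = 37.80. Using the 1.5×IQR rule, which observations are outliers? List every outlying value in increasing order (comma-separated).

IQR = Q3 − Q1 = 37.80 − 23.90 = 13.90.
Lower fence = Q1 − 1.5·IQR = 23.90 − 20.85 = 3.05.
Upper fence = Q3 + 1.5·IQR = 37.80 + 20.85 = 58.65.
62.6 > 58.65 → outlier.
All remaining values lie within [3.05, 58.65].

62.6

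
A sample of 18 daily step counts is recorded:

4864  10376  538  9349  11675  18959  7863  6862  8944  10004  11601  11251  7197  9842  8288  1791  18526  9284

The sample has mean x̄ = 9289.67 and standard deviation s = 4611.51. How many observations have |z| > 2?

2

Cutoffs: x̄ ± 2s = [66.65, 18512.69].
Outside the cutoffs: 18526, 18959.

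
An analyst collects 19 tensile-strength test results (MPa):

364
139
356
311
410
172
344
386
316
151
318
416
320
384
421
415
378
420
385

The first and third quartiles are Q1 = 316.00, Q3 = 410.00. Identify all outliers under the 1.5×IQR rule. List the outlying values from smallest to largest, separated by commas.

139, 151, 172

IQR = Q3 − Q1 = 410.00 − 316.00 = 94.00.
Lower fence = Q1 − 1.5·IQR = 316.00 − 141.00 = 175.00.
Upper fence = Q3 + 1.5·IQR = 410.00 + 141.00 = 551.00.
139 < 175.00 → outlier.
151 < 175.00 → outlier.
172 < 175.00 → outlier.
All remaining values lie within [175.00, 551.00].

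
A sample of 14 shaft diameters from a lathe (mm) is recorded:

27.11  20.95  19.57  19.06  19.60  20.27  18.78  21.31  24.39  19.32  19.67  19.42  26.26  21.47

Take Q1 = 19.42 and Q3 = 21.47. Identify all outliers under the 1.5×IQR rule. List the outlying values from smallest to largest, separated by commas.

26.26, 27.11

IQR = Q3 − Q1 = 21.47 − 19.42 = 2.05.
Lower fence = Q1 − 1.5·IQR = 19.42 − 3.075 = 16.345.
Upper fence = Q3 + 1.5·IQR = 21.47 + 3.075 = 24.545.
26.26 > 24.545 → outlier.
27.11 > 24.545 → outlier.
All remaining values lie within [16.345, 24.545].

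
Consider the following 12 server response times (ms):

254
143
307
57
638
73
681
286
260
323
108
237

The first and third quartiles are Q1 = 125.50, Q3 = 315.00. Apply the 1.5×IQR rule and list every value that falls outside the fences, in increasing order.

638, 681

IQR = Q3 − Q1 = 315.00 − 125.50 = 189.50.
Lower fence = Q1 − 1.5·IQR = 125.50 − 284.25 = -158.75.
Upper fence = Q3 + 1.5·IQR = 315.00 + 284.25 = 599.25.
638 > 599.25 → outlier.
681 > 599.25 → outlier.
All remaining values lie within [-158.75, 599.25].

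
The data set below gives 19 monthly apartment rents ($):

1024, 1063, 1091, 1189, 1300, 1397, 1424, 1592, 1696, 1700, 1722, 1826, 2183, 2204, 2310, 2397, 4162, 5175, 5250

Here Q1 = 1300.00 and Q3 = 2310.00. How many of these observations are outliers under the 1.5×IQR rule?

3

IQR = 1010.00; fences at 1300.00 − 1515.00 = -215.00 and 2310.00 + 1515.00 = 3825.00.
Outside the cutoffs: 4162, 5175, 5250.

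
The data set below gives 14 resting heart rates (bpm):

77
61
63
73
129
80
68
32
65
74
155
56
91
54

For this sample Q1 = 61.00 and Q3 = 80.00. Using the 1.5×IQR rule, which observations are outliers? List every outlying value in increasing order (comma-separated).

IQR = Q3 − Q1 = 80.00 − 61.00 = 19.00.
Lower fence = Q1 − 1.5·IQR = 61.00 − 28.50 = 32.50.
Upper fence = Q3 + 1.5·IQR = 80.00 + 28.50 = 108.50.
32 < 32.50 → outlier.
129 > 108.50 → outlier.
155 > 108.50 → outlier.
All remaining values lie within [32.50, 108.50].

32, 129, 155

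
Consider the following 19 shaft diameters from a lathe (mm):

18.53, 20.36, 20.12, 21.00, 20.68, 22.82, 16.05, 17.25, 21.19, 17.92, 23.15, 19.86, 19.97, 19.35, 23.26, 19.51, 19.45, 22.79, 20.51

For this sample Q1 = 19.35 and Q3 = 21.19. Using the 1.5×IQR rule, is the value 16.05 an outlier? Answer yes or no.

IQR = Q3 − Q1 = 21.19 − 19.35 = 1.84.
Lower fence = Q1 − 1.5·IQR = 19.35 − 2.76 = 16.59.
Upper fence = Q3 + 1.5·IQR = 21.19 + 2.76 = 23.95.
16.05 lies below the lower fence.

yes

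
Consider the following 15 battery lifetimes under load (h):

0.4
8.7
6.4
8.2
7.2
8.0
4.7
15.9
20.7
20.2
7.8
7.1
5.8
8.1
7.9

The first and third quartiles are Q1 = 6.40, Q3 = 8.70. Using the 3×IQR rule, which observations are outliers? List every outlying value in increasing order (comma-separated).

IQR = Q3 − Q1 = 8.70 − 6.40 = 2.30.
Lower fence = Q1 − 3·IQR = 6.40 − 6.90 = -0.50.
Upper fence = Q3 + 3·IQR = 8.70 + 6.90 = 15.60.
15.9 > 15.60 → outlier.
20.2 > 15.60 → outlier.
20.7 > 15.60 → outlier.
All remaining values lie within [-0.50, 15.60].

15.9, 20.2, 20.7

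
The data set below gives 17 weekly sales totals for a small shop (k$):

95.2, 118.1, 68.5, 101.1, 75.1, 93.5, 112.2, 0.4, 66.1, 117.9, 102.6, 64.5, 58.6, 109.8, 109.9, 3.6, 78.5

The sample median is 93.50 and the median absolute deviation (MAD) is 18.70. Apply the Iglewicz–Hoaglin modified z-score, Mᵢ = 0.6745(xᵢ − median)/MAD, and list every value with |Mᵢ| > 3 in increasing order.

|Mᵢ| > 3 ⇔ |xᵢ − 93.50| > 3·18.70/0.6745 = 83.17.
So outliers lie outside [10.33, 176.67].
0.4: M = -3.36 → outlier.
3.6: M = -3.24 → outlier.

0.4, 3.6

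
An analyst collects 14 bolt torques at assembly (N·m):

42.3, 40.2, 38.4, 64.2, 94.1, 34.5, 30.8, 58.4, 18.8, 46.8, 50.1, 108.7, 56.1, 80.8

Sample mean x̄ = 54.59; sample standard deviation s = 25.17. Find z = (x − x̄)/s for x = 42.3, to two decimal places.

-0.49

z = (42.3 − 54.59) / 25.17 = -0.49.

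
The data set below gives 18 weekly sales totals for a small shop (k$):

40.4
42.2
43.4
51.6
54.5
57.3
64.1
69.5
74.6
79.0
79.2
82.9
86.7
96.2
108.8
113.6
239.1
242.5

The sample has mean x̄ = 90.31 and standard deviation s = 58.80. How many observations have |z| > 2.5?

Cutoffs: x̄ ± 2.5s = [-56.69, 237.31].
Outside the cutoffs: 239.1, 242.5.

2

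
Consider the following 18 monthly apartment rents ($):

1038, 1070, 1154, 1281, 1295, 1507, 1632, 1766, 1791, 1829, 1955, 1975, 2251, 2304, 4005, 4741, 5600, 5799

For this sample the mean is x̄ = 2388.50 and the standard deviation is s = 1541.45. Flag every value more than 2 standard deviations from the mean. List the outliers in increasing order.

5600, 5799

Cutoffs at x̄ ± 2s: 2388.50 ± 2·1541.45 = [-694.40, 5471.40].
5600: z = 2.08, |z| > 2 → outlier.
5799: z = 2.21, |z| > 2 → outlier.
Every other value lies within [-694.40, 5471.40].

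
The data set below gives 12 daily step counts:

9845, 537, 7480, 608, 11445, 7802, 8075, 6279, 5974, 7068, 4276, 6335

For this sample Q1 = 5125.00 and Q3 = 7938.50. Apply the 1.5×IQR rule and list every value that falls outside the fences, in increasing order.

IQR = Q3 − Q1 = 7938.50 − 5125.00 = 2813.50.
Lower fence = Q1 − 1.5·IQR = 5125.00 − 4220.25 = 904.75.
Upper fence = Q3 + 1.5·IQR = 7938.50 + 4220.25 = 12158.75.
537 < 904.75 → outlier.
608 < 904.75 → outlier.
All remaining values lie within [904.75, 12158.75].

537, 608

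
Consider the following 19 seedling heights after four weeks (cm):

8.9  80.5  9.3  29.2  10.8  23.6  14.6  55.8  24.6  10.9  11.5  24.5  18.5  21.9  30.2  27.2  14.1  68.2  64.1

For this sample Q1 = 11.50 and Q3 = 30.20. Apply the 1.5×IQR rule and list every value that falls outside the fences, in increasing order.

64.1, 68.2, 80.5

IQR = Q3 − Q1 = 30.20 − 11.50 = 18.70.
Lower fence = Q1 − 1.5·IQR = 11.50 − 28.05 = -16.55.
Upper fence = Q3 + 1.5·IQR = 30.20 + 28.05 = 58.25.
64.1 > 58.25 → outlier.
68.2 > 58.25 → outlier.
80.5 > 58.25 → outlier.
All remaining values lie within [-16.55, 58.25].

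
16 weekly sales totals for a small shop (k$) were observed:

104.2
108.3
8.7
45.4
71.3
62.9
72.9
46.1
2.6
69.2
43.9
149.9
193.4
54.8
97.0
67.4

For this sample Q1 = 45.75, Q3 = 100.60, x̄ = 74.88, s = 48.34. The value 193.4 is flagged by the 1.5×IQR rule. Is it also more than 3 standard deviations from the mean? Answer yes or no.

no

z = (193.4 − 74.88) / 48.34 = 2.45.
|z| = 2.45 ≤ 3.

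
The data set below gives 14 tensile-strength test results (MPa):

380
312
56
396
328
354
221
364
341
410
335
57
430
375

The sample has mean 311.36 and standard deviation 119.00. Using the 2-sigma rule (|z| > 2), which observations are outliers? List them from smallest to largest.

56, 57

Cutoffs at x̄ ± 2s: 311.36 ± 2·119.00 = [73.36, 549.36].
56: z = -2.15, |z| > 2 → outlier.
57: z = -2.14, |z| > 2 → outlier.
Every other value lies within [73.36, 549.36].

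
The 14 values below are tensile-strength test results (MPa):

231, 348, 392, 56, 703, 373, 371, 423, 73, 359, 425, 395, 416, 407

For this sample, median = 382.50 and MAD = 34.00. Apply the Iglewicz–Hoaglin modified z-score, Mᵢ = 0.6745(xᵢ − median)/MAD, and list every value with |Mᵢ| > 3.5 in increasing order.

|Mᵢ| > 3.5 ⇔ |xᵢ − 382.50| > 3.5·34.00/0.6745 = 176.43.
So outliers lie outside [206.07, 558.93].
56: M = -6.48 → outlier.
73: M = -6.14 → outlier.
703: M = 6.36 → outlier.

56, 73, 703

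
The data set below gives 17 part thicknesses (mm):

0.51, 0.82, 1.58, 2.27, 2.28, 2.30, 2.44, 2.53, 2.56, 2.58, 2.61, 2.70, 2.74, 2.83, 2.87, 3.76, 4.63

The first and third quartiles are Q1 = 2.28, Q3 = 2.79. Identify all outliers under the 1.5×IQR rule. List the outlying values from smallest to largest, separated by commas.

0.51, 0.82, 3.76, 4.63

IQR = Q3 − Q1 = 2.79 − 2.28 = 0.51.
Lower fence = Q1 − 1.5·IQR = 2.28 − 0.765 = 1.515.
Upper fence = Q3 + 1.5·IQR = 2.79 + 0.765 = 3.555.
0.51 < 1.515 → outlier.
0.82 < 1.515 → outlier.
3.76 > 3.555 → outlier.
4.63 > 3.555 → outlier.
All remaining values lie within [1.515, 3.555].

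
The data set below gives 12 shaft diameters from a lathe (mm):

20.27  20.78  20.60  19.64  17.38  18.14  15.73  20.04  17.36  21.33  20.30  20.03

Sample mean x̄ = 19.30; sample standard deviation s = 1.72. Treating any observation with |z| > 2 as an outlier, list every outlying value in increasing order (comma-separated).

Cutoffs at x̄ ± 2s: 19.30 ± 2·1.72 = [15.86, 22.74].
15.73: z = -2.08, |z| > 2 → outlier.
Every other value lies within [15.86, 22.74].

15.73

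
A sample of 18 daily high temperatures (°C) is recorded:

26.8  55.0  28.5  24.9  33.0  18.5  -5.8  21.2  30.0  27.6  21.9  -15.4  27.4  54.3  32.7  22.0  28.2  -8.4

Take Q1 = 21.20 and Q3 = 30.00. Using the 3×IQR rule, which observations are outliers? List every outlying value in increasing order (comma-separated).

IQR = Q3 − Q1 = 30.00 − 21.20 = 8.80.
Lower fence = Q1 − 3·IQR = 21.20 − 26.40 = -5.20.
Upper fence = Q3 + 3·IQR = 30.00 + 26.40 = 56.40.
-15.4 < -5.20 → outlier.
-8.4 < -5.20 → outlier.
-5.8 < -5.20 → outlier.
All remaining values lie within [-5.20, 56.40].

-15.4, -8.4, -5.8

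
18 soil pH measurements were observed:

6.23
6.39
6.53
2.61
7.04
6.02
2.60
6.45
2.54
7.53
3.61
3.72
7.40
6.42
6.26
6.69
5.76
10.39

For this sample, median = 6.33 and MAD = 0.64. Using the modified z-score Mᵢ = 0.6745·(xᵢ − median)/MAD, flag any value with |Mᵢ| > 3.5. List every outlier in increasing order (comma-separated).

2.54, 2.60, 2.61, 10.39

|Mᵢ| > 3.5 ⇔ |xᵢ − 6.33| > 3.5·0.64/0.6745 = 3.32.
So outliers lie outside [3.01, 9.65].
2.54: M = -3.99 → outlier.
2.60: M = -3.93 → outlier.
2.61: M = -3.92 → outlier.
10.39: M = 4.28 → outlier.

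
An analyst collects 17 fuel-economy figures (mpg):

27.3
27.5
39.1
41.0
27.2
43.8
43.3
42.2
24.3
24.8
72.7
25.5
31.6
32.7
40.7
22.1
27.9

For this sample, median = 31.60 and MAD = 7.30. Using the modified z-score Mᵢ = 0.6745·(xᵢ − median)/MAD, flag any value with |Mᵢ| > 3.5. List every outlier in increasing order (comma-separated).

72.7

|Mᵢ| > 3.5 ⇔ |xᵢ − 31.60| > 3.5·7.30/0.6745 = 37.88.
So outliers lie outside [-6.28, 69.48].
72.7: M = 3.80 → outlier.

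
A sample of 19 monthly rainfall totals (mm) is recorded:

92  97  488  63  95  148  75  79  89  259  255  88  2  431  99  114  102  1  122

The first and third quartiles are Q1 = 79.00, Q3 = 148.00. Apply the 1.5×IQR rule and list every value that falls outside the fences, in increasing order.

255, 259, 431, 488

IQR = Q3 − Q1 = 148.00 − 79.00 = 69.00.
Lower fence = Q1 − 1.5·IQR = 79.00 − 103.50 = -24.50.
Upper fence = Q3 + 1.5·IQR = 148.00 + 103.50 = 251.50.
255 > 251.50 → outlier.
259 > 251.50 → outlier.
431 > 251.50 → outlier.
488 > 251.50 → outlier.
All remaining values lie within [-24.50, 251.50].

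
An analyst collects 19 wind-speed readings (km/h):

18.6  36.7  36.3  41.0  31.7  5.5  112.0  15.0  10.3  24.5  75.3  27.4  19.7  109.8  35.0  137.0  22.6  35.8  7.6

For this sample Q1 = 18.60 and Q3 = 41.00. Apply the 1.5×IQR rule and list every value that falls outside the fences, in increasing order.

IQR = Q3 − Q1 = 41.00 − 18.60 = 22.40.
Lower fence = Q1 − 1.5·IQR = 18.60 − 33.60 = -15.00.
Upper fence = Q3 + 1.5·IQR = 41.00 + 33.60 = 74.60.
75.3 > 74.60 → outlier.
109.8 > 74.60 → outlier.
112.0 > 74.60 → outlier.
137.0 > 74.60 → outlier.
All remaining values lie within [-15.00, 74.60].

75.3, 109.8, 112.0, 137.0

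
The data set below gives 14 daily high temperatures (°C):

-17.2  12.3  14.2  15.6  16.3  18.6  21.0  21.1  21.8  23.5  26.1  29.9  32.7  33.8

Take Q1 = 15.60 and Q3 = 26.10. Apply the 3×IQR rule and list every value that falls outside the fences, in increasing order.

IQR = Q3 − Q1 = 26.10 − 15.60 = 10.50.
Lower fence = Q1 − 3·IQR = 15.60 − 31.50 = -15.90.
Upper fence = Q3 + 3·IQR = 26.10 + 31.50 = 57.60.
-17.2 < -15.90 → outlier.
All remaining values lie within [-15.90, 57.60].

-17.2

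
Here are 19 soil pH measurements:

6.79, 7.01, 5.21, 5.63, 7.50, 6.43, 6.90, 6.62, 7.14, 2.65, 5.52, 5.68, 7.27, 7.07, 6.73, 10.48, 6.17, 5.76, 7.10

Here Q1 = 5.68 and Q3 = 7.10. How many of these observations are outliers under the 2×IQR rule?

2

IQR = 1.42; fences at 5.68 − 2.84 = 2.84 and 7.10 + 2.84 = 9.94.
Outside the cutoffs: 2.65, 10.48.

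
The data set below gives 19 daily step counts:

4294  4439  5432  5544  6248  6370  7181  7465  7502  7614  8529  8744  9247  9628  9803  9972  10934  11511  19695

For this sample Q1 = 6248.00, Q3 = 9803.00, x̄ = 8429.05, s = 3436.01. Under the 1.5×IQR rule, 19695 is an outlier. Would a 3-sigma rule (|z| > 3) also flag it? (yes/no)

z = (19695 − 8429.05) / 3436.01 = 3.28.
|z| = 3.28 > 3.

yes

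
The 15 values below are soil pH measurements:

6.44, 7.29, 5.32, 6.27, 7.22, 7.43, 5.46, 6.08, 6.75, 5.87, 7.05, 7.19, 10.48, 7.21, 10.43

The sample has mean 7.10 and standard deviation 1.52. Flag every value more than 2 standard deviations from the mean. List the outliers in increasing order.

Cutoffs at x̄ ± 2s: 7.10 ± 2·1.52 = [4.06, 10.14].
10.43: z = 2.19, |z| > 2 → outlier.
10.48: z = 2.22, |z| > 2 → outlier.
Every other value lies within [4.06, 10.14].

10.43, 10.48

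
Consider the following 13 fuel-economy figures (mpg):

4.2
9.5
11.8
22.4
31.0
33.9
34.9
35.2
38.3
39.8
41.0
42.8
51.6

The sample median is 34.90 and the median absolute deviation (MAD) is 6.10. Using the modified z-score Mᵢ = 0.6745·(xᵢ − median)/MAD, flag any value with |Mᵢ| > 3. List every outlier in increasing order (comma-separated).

4.2

|Mᵢ| > 3 ⇔ |xᵢ − 34.90| > 3·6.10/0.6745 = 27.13.
So outliers lie outside [7.77, 62.03].
4.2: M = -3.39 → outlier.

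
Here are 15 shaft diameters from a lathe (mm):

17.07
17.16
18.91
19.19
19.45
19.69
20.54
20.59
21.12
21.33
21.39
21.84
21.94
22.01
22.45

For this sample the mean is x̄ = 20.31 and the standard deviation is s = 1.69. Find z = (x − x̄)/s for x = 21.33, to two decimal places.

0.60

z = (21.33 − 20.31) / 1.69 = 0.60.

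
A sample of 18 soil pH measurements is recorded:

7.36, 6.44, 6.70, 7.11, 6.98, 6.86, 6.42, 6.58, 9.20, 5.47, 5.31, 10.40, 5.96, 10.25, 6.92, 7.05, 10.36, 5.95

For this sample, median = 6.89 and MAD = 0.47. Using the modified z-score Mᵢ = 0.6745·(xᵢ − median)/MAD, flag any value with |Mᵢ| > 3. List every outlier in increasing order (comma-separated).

9.20, 10.25, 10.36, 10.40

|Mᵢ| > 3 ⇔ |xᵢ − 6.89| > 3·0.47/0.6745 = 2.09.
So outliers lie outside [4.80, 8.98].
9.20: M = 3.32 → outlier.
10.25: M = 4.82 → outlier.
10.36: M = 4.98 → outlier.
10.40: M = 5.04 → outlier.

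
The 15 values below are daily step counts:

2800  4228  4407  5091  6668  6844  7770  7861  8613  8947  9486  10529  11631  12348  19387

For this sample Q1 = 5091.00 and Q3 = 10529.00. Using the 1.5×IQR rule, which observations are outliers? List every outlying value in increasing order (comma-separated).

19387

IQR = Q3 − Q1 = 10529.00 − 5091.00 = 5438.00.
Lower fence = Q1 − 1.5·IQR = 5091.00 − 8157.00 = -3066.00.
Upper fence = Q3 + 1.5·IQR = 10529.00 + 8157.00 = 18686.00.
19387 > 18686.00 → outlier.
All remaining values lie within [-3066.00, 18686.00].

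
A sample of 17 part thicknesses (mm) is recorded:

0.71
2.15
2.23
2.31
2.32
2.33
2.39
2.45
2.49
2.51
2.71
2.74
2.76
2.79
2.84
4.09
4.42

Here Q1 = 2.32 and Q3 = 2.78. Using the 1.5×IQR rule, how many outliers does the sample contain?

3

IQR = 0.46; fences at 2.32 − 0.69 = 1.63 and 2.78 + 0.69 = 3.47.
Outside the cutoffs: 0.71, 4.09, 4.42.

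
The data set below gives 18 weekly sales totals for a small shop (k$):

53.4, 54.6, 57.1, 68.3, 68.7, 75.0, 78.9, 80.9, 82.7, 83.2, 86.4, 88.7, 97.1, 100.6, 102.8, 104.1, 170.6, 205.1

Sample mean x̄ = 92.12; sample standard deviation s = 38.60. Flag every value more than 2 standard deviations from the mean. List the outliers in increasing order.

Cutoffs at x̄ ± 2s: 92.12 ± 2·38.60 = [14.92, 169.32].
170.6: z = 2.03, |z| > 2 → outlier.
205.1: z = 2.93, |z| > 2 → outlier.
Every other value lies within [14.92, 169.32].

170.6, 205.1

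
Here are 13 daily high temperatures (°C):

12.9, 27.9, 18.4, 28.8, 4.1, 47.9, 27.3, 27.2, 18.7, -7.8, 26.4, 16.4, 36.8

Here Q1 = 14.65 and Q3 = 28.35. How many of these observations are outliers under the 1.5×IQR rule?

1

IQR = 13.70; fences at 14.65 − 20.55 = -5.90 and 28.35 + 20.55 = 48.90.
Outside the cutoffs: -7.8.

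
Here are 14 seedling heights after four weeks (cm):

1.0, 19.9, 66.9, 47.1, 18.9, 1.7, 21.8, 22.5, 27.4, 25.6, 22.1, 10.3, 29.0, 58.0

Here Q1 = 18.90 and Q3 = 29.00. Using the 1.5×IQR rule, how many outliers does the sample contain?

5

IQR = 10.10; fences at 18.90 − 15.15 = 3.75 and 29.00 + 15.15 = 44.15.
Outside the cutoffs: 1.0, 1.7, 47.1, 58.0, 66.9.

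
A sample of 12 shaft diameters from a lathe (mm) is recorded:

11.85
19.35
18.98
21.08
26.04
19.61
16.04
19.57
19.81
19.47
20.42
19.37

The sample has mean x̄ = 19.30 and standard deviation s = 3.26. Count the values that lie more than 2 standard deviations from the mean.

Cutoffs: x̄ ± 2s = [12.78, 25.82].
Outside the cutoffs: 11.85, 26.04.

2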